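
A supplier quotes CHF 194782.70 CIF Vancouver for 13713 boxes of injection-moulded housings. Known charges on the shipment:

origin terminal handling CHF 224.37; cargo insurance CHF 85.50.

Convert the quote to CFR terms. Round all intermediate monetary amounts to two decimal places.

CFR price: CHF 194697.20

Not relevant to the conversion: origin terminal — on the seller under both CIF and CFR; already in the CIF price and stays in the CFR price.
From CIF to CFR, the seller no longer bears: insurance.
CFR price = 194782.70 − 85.50 = 194697.20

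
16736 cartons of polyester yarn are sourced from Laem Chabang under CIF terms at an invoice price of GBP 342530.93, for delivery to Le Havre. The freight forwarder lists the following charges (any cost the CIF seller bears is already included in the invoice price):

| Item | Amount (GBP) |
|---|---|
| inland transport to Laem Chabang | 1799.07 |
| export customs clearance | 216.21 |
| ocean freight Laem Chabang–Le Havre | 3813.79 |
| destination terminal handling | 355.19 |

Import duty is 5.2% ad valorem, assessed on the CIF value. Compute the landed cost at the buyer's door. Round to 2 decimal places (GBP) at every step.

Total landed cost: GBP 360697.73

CIF: the seller pays costs through ocean freight and marine insurance to the destination port.
Already in the invoice (seller's account under CIF): inland to port, export clearance, freight — exclude.
The CIF price already equals the CIF value: 342530.93
Import duty = 342530.93 × 5.2% = 17811.61
Buyer bears: destination terminal 355.19 + duty 17811.61 = 18166.80
Landed cost = invoice 342530.93 + 18166.80 = 360697.73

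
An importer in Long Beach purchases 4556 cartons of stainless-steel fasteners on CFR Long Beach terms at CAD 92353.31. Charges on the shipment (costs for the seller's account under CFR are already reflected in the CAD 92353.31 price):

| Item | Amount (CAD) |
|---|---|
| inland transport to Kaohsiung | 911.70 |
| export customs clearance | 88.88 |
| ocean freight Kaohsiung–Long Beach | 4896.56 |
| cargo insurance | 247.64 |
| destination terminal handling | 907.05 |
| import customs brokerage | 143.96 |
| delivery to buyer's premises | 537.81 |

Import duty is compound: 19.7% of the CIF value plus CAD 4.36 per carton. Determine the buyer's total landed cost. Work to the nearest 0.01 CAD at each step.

Total landed cost: CAD 132296.32

CFR: the seller pays costs through ocean freight to the destination port, but not insurance.
Already in the invoice (seller's account under CFR): inland to port, export clearance, freight — exclude.
CIF value = CFR price + insurance = 92353.31 + 247.64 = 92600.95
Ad valorem component: 92600.95 × 19.7% = 18242.39
Specific component: 4556 × 4.36 = 19864.16
Import duty = 18242.39 + 19864.16 = 38106.55
Buyer bears: insurance 247.64 + destination terminal 907.05 + brokerage 143.96 + delivery 537.81 + duty 38106.55 = 39943.01
Landed cost = invoice 92353.31 + 39943.01 = 132296.32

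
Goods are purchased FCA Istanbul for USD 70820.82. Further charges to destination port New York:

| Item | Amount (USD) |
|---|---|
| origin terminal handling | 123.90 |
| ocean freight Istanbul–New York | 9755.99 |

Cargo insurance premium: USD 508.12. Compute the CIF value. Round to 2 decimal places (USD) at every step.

CIF = FCA price + pre-shipment costs + freight + insurance
CIF = 70820.82 + 123.90 + 9755.99 + 508.12 = 81208.83

CIF value: USD 81208.83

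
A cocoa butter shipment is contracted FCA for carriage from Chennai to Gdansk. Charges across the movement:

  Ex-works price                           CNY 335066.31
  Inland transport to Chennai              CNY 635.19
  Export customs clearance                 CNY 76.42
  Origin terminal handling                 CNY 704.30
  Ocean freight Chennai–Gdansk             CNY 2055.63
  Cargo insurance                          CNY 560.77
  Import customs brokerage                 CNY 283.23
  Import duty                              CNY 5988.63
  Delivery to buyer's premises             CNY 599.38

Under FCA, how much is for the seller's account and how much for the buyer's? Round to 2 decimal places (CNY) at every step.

FCA: the seller delivers export-cleared goods to the carrier; the buyer bears costs from that point.
Seller's account: goods 335066.31 + inland to port 635.19 + export clearance 76.42 = 335777.92
Buyer's account: origin terminal 704.30 + freight 2055.63 + insurance 560.77 + brokerage 283.23 + duty 5988.63 + delivery 599.38 = 10191.94

Seller: CNY 335777.92; buyer: CNY 10191.94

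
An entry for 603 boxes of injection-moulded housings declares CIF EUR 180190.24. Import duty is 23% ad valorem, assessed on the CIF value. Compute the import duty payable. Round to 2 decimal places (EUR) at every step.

Import duty = 180190.24 × 23% = 41443.76

Import duty: EUR 41443.76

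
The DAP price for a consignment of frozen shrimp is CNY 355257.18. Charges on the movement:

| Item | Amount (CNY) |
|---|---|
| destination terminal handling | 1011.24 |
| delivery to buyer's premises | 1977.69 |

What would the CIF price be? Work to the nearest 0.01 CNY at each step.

From DAP to CIF, the seller no longer bears: destination terminal, delivery.
CIF price = 355257.18 − 1011.24 − 1977.69 = 352268.25

CIF price: CNY 352268.25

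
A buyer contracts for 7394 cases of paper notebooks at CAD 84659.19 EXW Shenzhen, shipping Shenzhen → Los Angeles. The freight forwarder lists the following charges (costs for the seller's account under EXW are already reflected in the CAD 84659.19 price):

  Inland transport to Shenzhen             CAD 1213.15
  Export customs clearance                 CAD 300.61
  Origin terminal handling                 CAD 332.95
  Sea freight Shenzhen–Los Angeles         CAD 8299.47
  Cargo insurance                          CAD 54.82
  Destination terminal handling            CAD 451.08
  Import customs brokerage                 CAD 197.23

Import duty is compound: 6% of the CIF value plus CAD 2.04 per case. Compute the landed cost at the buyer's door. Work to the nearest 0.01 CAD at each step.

Total landed cost: CAD 116283.87

EXW: the seller makes goods available at their premises; the buyer bears all onward costs.
CIF value = EXW price + inland to port + export clearance + origin terminal + freight + insurance = 84659.19 + 1213.15 + 300.61 + 332.95 + 8299.47 + 54.82 = 94860.19
Ad valorem component: 94860.19 × 6% = 5691.61
Specific component: 7394 × 2.04 = 15083.76
Import duty = 5691.61 + 15083.76 = 20775.37
Buyer bears: inland to port 1213.15 + export clearance 300.61 + origin terminal 332.95 + freight 8299.47 + insurance 54.82 + destination terminal 451.08 + brokerage 197.23 + duty 20775.37 = 31624.68
Landed cost = invoice 84659.19 + 31624.68 = 116283.87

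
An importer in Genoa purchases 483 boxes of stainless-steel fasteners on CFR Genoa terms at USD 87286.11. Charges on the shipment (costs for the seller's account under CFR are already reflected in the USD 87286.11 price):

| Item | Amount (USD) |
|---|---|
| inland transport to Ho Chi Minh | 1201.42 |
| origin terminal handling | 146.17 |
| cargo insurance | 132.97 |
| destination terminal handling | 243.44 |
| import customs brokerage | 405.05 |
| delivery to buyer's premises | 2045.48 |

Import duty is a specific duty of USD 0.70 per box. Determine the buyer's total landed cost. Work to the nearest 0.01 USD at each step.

CFR: the seller pays costs through ocean freight to the destination port, but not insurance.
Already in the invoice (seller's account under CFR): inland to port, origin terminal — exclude.
CIF value = CFR price + insurance = 87286.11 + 132.97 = 87419.08
Import duty = 483 × 0.70 = 338.10
Buyer bears: insurance 132.97 + destination terminal 243.44 + brokerage 405.05 + delivery 2045.48 + duty 338.10 = 3165.04
Landed cost = invoice 87286.11 + 3165.04 = 90451.15

Total landed cost: USD 90451.15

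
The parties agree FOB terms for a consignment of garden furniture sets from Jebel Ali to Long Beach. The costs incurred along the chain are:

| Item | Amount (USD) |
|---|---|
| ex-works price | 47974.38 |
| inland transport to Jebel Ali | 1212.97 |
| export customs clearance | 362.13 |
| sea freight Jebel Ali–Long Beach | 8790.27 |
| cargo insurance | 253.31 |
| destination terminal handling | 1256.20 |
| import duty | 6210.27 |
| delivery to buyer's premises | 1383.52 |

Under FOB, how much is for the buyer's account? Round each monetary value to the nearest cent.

FOB: the seller bears costs until goods are on board at the origin port; the buyer bears freight, insurance and all costs thereafter.
Seller's account: goods 47974.38 + inland to port 1212.97 + export clearance 362.13 = 49549.48
Buyer's account: freight 8790.27 + insurance 253.31 + destination terminal 1256.20 + duty 6210.27 + delivery 1383.52 = 17893.57

Buyer's account: USD 17893.57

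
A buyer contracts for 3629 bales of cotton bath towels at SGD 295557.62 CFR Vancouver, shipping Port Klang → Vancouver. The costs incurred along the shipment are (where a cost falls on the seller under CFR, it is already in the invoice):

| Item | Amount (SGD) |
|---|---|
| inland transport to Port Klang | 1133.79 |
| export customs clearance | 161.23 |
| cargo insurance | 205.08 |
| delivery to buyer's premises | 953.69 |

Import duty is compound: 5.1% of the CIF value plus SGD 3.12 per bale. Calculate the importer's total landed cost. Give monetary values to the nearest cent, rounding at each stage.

CFR: the seller pays costs through ocean freight to the destination port, but not insurance.
Already in the invoice (seller's account under CFR): inland to port, export clearance — exclude.
CIF value = CFR price + insurance = 295557.62 + 205.08 = 295762.70
Ad valorem component: 295762.70 × 5.1% = 15083.90
Specific component: 3629 × 3.12 = 11322.48
Import duty = 15083.90 + 11322.48 = 26406.38
Buyer bears: insurance 205.08 + delivery 953.69 + duty 26406.38 = 27565.15
Landed cost = invoice 295557.62 + 27565.15 = 323122.77

Total landed cost: SGD 323122.77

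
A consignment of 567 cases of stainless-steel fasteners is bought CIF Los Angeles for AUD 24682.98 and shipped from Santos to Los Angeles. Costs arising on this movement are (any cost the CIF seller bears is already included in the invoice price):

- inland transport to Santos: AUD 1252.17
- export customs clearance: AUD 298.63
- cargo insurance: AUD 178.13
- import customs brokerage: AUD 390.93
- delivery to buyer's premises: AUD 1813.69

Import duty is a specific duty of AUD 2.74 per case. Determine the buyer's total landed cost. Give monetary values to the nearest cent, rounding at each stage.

Total landed cost: AUD 28441.18

CIF: the seller pays costs through ocean freight and marine insurance to the destination port.
Already in the invoice (seller's account under CIF): inland to port, export clearance, insurance — exclude.
The CIF price already equals the CIF value: 24682.98
Import duty = 567 × 2.74 = 1553.58
Buyer bears: brokerage 390.93 + delivery 1813.69 + duty 1553.58 = 3758.20
Landed cost = invoice 24682.98 + 3758.20 = 28441.18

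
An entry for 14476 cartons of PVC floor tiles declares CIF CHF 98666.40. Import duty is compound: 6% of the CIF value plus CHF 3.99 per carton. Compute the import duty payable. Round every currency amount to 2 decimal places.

Ad valorem component: 98666.40 × 6% = 5919.98
Specific component: 14476 × 3.99 = 57759.24
Import duty = 5919.98 + 57759.24 = 63679.22

Import duty: CHF 63679.22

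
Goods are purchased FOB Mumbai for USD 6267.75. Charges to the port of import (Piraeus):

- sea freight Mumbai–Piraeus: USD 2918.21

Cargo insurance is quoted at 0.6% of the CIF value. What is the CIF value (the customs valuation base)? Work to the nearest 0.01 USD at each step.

Let C be the CIF value. C = FOB price + freight + 0.6% × C
C − 0.6% × C = 6267.75 + 2918.21
0.994 × C = 9185.96
C = 9185.96 / 0.994 = 9241.41
Insurance premium = 0.6% × 9241.41 = 55.45

CIF value: USD 9241.41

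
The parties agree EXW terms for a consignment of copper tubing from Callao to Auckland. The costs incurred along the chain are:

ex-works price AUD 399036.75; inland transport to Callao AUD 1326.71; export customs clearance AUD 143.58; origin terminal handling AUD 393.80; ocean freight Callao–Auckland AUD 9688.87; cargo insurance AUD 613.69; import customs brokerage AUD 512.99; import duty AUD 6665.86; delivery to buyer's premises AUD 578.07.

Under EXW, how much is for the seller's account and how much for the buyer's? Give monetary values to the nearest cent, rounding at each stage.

EXW: the seller makes goods available at their premises; the buyer bears all onward costs.
Seller's account: goods 399036.75 = 399036.75
Buyer's account: inland to port 1326.71 + export clearance 143.58 + origin terminal 393.80 + freight 9688.87 + insurance 613.69 + brokerage 512.99 + duty 6665.86 + delivery 578.07 = 19923.57

Seller: AUD 399036.75; buyer: AUD 19923.57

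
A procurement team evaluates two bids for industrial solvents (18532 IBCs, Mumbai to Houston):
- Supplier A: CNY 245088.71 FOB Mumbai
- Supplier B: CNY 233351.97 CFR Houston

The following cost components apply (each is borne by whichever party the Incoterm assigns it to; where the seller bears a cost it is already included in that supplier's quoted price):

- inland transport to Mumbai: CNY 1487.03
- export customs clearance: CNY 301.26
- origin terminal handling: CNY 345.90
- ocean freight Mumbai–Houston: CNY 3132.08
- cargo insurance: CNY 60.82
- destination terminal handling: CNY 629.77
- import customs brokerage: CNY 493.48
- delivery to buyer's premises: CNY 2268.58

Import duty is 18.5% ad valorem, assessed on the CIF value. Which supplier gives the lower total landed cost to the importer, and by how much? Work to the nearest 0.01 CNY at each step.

Supplier A (FOB):
CIF value = FOB price + freight + insurance = 245088.71 + 3132.08 + 60.82 = 248281.61
Import duty = 248281.61 × 18.5% = 45932.10
Buyer bears (A): 3132.08 + 60.82 + 629.77 + 493.48 + 2268.58 = 6584.73
Landed cost (A) = invoice 245088.71 + 6584.73 + duty 45932.10 = 297605.54
Supplier B (CFR):
CIF value = CFR price + insurance = 233351.97 + 60.82 = 233412.79
Import duty = 233412.79 × 18.5% = 43181.37
Buyer bears (B): 60.82 + 629.77 + 493.48 + 2268.58 = 3452.65
Landed cost (B) = invoice 233351.97 + 3452.65 + duty 43181.37 = 279985.99
Difference = |297605.54 − 279985.99| = 17619.55

Supplier B is cheaper by CNY 17619.55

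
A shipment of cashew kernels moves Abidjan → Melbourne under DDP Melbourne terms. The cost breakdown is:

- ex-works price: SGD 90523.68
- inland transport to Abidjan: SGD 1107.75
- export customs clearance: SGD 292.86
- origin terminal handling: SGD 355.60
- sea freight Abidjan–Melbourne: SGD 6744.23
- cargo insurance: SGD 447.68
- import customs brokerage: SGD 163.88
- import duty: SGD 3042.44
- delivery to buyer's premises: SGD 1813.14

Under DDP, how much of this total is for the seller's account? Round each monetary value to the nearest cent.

DDP: the seller bears all costs including import duty.
Seller's account: goods 90523.68 + inland to port 1107.75 + export clearance 292.86 + origin terminal 355.60 + freight 6744.23 + insurance 447.68 + brokerage 163.88 + duty 3042.44 + delivery 1813.14 = 104491.26
Buyer's account: 0.00

Seller's account: SGD 104491.26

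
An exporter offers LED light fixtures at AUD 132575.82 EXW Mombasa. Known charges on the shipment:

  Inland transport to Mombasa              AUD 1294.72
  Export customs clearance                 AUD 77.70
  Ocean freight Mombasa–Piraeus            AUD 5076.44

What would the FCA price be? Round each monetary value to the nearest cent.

Not relevant to the conversion: freight — on the buyer under both terms; not part of either seller's price.
From EXW to FCA, the seller additionally bears: inland to port, export clearance.
FCA price = 132575.82 + 1294.72 + 77.70 = 133948.24

FCA price: AUD 133948.24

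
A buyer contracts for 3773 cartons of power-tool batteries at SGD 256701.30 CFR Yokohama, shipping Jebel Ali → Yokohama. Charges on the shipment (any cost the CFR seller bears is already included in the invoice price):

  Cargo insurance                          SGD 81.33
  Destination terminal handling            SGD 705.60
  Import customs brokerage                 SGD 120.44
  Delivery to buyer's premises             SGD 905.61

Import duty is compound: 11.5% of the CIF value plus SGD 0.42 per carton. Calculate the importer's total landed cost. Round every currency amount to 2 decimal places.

Total landed cost: SGD 289628.94

CFR: the seller pays costs through ocean freight to the destination port, but not insurance.
CIF value = CFR price + insurance = 256701.30 + 81.33 = 256782.63
Ad valorem component: 256782.63 × 11.5% = 29530.00
Specific component: 3773 × 0.42 = 1584.66
Import duty = 29530.00 + 1584.66 = 31114.66
Buyer bears: insurance 81.33 + destination terminal 705.60 + brokerage 120.44 + delivery 905.61 + duty 31114.66 = 32927.64
Landed cost = invoice 256701.30 + 32927.64 = 289628.94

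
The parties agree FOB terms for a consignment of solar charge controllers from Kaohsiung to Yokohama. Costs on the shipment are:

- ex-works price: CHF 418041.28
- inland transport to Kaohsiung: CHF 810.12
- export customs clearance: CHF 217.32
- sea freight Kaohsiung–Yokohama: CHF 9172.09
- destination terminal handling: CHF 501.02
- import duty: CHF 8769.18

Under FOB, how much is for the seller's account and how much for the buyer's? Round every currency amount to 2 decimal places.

Seller: CHF 419068.72; buyer: CHF 18442.29

FOB: the seller bears costs until goods are on board at the origin port; the buyer bears freight, insurance and all costs thereafter.
Seller's account: goods 418041.28 + inland to port 810.12 + export clearance 217.32 = 419068.72
Buyer's account: freight 9172.09 + destination terminal 501.02 + duty 8769.18 = 18442.29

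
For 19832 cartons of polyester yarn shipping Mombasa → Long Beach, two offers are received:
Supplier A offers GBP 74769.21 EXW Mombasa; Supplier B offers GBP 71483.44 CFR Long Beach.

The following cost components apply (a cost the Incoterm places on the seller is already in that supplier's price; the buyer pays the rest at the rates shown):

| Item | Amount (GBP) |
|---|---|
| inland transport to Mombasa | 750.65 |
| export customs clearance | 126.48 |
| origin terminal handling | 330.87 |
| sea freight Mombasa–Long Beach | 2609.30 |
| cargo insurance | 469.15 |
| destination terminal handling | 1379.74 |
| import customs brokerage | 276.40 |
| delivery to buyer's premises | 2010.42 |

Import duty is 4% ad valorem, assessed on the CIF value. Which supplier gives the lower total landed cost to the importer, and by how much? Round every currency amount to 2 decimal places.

Supplier B is cheaper by GBP 7387.20

Supplier A (EXW):
CIF value = EXW price + inland to port + export clearance + origin terminal + freight + insurance = 74769.21 + 750.65 + 126.48 + 330.87 + 2609.30 + 469.15 = 79055.66
Import duty = 79055.66 × 4% = 3162.23
Buyer bears (A): 750.65 + 126.48 + 330.87 + 2609.30 + 469.15 + 1379.74 + 276.40 + 2010.42 = 7953.01
Landed cost (A) = invoice 74769.21 + 7953.01 + duty 3162.23 = 85884.45
Supplier B (CFR):
CIF value = CFR price + insurance = 71483.44 + 469.15 = 71952.59
Import duty = 71952.59 × 4% = 2878.10
Buyer bears (B): 469.15 + 1379.74 + 276.40 + 2010.42 = 4135.71
Landed cost (B) = invoice 71483.44 + 4135.71 + duty 2878.10 = 78497.25
Difference = |85884.45 − 78497.25| = 7387.20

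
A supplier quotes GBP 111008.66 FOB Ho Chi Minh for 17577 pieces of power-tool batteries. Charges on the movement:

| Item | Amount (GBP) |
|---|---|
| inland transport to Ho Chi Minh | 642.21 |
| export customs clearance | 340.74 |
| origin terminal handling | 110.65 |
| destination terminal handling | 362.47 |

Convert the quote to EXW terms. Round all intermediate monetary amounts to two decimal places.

EXW price: GBP 109915.06

Not relevant to the conversion: destination terminal — on the buyer under both terms; not part of either seller's price.
From FOB to EXW, the seller no longer bears: inland to port, export clearance, origin terminal.
EXW price = 111008.66 − 642.21 − 340.74 − 110.65 = 109915.06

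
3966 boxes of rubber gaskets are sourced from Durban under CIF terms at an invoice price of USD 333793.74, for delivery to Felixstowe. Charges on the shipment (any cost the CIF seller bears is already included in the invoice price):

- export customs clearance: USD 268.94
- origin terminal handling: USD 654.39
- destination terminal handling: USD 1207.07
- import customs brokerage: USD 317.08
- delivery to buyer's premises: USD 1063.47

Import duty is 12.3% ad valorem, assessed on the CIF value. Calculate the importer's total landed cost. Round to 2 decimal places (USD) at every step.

Total landed cost: USD 377437.99

CIF: the seller pays costs through ocean freight and marine insurance to the destination port.
Already in the invoice (seller's account under CIF): export clearance, origin terminal — exclude.
The CIF price already equals the CIF value: 333793.74
Import duty = 333793.74 × 12.3% = 41056.63
Buyer bears: destination terminal 1207.07 + brokerage 317.08 + delivery 1063.47 + duty 41056.63 = 43644.25
Landed cost = invoice 333793.74 + 43644.25 = 377437.99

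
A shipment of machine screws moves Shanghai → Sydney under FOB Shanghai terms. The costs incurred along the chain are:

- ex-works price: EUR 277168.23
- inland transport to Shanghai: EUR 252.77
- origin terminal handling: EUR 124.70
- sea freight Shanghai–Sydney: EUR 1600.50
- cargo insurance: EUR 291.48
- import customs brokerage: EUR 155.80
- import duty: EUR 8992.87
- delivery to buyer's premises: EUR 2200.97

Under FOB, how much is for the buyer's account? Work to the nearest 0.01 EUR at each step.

FOB: the seller bears costs until goods are on board at the origin port; the buyer bears freight, insurance and all costs thereafter.
Seller's account: goods 277168.23 + inland to port 252.77 + origin terminal 124.70 = 277545.70
Buyer's account: freight 1600.50 + insurance 291.48 + brokerage 155.80 + duty 8992.87 + delivery 2200.97 = 13241.62

Buyer's account: EUR 13241.62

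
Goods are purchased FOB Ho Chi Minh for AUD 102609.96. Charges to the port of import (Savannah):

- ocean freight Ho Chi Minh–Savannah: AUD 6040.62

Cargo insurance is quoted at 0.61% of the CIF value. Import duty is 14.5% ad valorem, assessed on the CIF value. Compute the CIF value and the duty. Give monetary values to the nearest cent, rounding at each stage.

CIF value: AUD 109317.42; import duty: AUD 15851.03

Let C be the CIF value. C = FOB price + freight + 0.61% × C
C − 0.61% × C = 102609.96 + 6040.62
0.9939 × C = 108650.58
C = 108650.58 / 0.9939 = 109317.42
Insurance premium = 0.61% × 109317.42 = 666.84
Import duty = 109317.42 × 14.5% = 15851.03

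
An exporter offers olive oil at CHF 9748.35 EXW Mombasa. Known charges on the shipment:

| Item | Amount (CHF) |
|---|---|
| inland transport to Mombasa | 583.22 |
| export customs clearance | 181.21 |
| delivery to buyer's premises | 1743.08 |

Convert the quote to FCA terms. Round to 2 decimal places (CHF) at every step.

FCA price: CHF 10512.78

Not relevant to the conversion: delivery — on the buyer under both terms; not part of either seller's price.
From EXW to FCA, the seller additionally bears: inland to port, export clearance.
FCA price = 9748.35 + 583.22 + 181.21 = 10512.78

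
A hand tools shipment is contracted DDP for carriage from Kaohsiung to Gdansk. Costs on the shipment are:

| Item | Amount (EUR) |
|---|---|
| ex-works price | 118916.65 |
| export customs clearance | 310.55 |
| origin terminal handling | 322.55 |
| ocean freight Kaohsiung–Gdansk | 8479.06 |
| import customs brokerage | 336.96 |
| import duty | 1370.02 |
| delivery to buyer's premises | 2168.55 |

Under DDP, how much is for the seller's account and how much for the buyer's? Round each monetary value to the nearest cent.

DDP: the seller bears all costs including import duty.
Seller's account: goods 118916.65 + export clearance 310.55 + origin terminal 322.55 + freight 8479.06 + brokerage 336.96 + duty 1370.02 + delivery 2168.55 = 131904.34
Buyer's account: 0.00

Seller: EUR 131904.34; buyer: EUR 0.00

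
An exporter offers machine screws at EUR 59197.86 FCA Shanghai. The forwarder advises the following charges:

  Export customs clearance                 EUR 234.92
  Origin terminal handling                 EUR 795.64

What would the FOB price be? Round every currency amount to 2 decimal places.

FOB price: EUR 59993.50

Not relevant to the conversion: export clearance — on the seller under both FCA and FOB; already in the FCA price and stays in the FOB price.
From FCA to FOB, the seller additionally bears: origin terminal.
FOB price = 59197.86 + 795.64 = 59993.50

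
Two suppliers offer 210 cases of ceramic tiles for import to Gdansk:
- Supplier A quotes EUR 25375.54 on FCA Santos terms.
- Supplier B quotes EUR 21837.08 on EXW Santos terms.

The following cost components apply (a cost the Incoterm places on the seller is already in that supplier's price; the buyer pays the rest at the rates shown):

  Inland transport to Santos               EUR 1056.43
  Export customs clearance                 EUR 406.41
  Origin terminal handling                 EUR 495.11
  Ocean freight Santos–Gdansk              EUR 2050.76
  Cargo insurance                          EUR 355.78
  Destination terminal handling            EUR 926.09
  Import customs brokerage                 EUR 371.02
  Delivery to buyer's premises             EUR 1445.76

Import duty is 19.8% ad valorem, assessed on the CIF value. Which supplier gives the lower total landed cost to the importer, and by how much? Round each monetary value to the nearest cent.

Supplier B is cheaper by EUR 2486.59

Supplier A (FCA):
CIF value = FCA price + origin terminal + freight + insurance = 25375.54 + 495.11 + 2050.76 + 355.78 = 28277.19
Import duty = 28277.19 × 19.8% = 5598.88
Buyer bears (A): 495.11 + 2050.76 + 355.78 + 926.09 + 371.02 + 1445.76 = 5644.52
Landed cost (A) = invoice 25375.54 + 5644.52 + duty 5598.88 = 36618.94
Supplier B (EXW):
CIF value = EXW price + inland to port + export clearance + origin terminal + freight + insurance = 21837.08 + 1056.43 + 406.41 + 495.11 + 2050.76 + 355.78 = 26201.57
Import duty = 26201.57 × 19.8% = 5187.91
Buyer bears (B): 1056.43 + 406.41 + 495.11 + 2050.76 + 355.78 + 926.09 + 371.02 + 1445.76 = 7107.36
Landed cost (B) = invoice 21837.08 + 7107.36 + duty 5187.91 = 34132.35
Difference = |36618.94 − 34132.35| = 2486.59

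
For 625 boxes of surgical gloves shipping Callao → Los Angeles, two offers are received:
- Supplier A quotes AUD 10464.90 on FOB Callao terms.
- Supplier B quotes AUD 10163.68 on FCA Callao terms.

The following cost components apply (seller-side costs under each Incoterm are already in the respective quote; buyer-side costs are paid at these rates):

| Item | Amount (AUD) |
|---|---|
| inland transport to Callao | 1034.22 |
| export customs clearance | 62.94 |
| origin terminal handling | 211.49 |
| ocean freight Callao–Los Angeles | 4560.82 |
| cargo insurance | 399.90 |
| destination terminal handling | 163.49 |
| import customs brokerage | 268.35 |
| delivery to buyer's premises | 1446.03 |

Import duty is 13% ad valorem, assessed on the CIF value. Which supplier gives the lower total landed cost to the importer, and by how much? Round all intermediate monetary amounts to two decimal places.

Supplier A (FOB):
CIF value = FOB price + freight + insurance = 10464.90 + 4560.82 + 399.90 = 15425.62
Import duty = 15425.62 × 13% = 2005.33
Buyer bears (A): 4560.82 + 399.90 + 163.49 + 268.35 + 1446.03 = 6838.59
Landed cost (A) = invoice 10464.90 + 6838.59 + duty 2005.33 = 19308.82
Supplier B (FCA):
CIF value = FCA price + origin terminal + freight + insurance = 10163.68 + 211.49 + 4560.82 + 399.90 = 15335.89
Import duty = 15335.89 × 13% = 1993.67
Buyer bears (B): 211.49 + 4560.82 + 399.90 + 163.49 + 268.35 + 1446.03 = 7050.08
Landed cost (B) = invoice 10163.68 + 7050.08 + duty 1993.67 = 19207.43
Difference = |19308.82 − 19207.43| = 101.39

Supplier B is cheaper by AUD 101.39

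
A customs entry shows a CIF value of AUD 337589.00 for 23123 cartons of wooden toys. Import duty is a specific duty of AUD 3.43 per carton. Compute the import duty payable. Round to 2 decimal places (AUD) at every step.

Import duty = 23123 × 3.43 = 79311.89

Import duty: AUD 79311.89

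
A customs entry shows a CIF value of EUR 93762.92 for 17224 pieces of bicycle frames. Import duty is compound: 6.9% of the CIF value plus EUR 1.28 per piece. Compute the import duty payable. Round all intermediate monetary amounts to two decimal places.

Ad valorem component: 93762.92 × 6.9% = 6469.64
Specific component: 17224 × 1.28 = 22046.72
Import duty = 6469.64 + 22046.72 = 28516.36

Import duty: EUR 28516.36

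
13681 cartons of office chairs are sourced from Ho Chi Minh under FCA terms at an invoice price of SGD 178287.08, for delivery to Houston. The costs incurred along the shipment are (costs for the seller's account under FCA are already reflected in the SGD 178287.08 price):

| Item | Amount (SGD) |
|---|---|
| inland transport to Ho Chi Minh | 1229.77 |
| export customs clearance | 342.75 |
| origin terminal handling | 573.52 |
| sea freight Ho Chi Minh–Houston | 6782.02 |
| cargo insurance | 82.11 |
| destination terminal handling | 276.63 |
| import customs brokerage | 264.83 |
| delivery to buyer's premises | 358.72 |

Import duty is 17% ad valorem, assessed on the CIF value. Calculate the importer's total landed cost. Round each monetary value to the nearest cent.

Total landed cost: SGD 218198.11

FCA: the seller delivers export-cleared goods to the carrier; the buyer bears costs from that point.
Already in the invoice (seller's account under FCA): inland to port, export clearance — exclude.
CIF value = FCA price + origin terminal + freight + insurance = 178287.08 + 573.52 + 6782.02 + 82.11 = 185724.73
Import duty = 185724.73 × 17% = 31573.20
Buyer bears: origin terminal 573.52 + freight 6782.02 + insurance 82.11 + destination terminal 276.63 + brokerage 264.83 + delivery 358.72 + duty 31573.20 = 39911.03
Landed cost = invoice 178287.08 + 39911.03 = 218198.11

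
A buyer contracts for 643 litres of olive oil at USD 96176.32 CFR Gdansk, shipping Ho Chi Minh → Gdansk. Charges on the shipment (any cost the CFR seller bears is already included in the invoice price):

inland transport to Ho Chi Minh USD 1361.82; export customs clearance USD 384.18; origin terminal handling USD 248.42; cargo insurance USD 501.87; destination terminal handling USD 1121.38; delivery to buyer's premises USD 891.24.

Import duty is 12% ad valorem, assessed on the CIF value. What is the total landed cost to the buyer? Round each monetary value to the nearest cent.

Total landed cost: USD 110292.19

CFR: the seller pays costs through ocean freight to the destination port, but not insurance.
Already in the invoice (seller's account under CFR): inland to port, export clearance, origin terminal — exclude.
CIF value = CFR price + insurance = 96176.32 + 501.87 = 96678.19
Import duty = 96678.19 × 12% = 11601.38
Buyer bears: insurance 501.87 + destination terminal 1121.38 + delivery 891.24 + duty 11601.38 = 14115.87
Landed cost = invoice 96176.32 + 14115.87 = 110292.19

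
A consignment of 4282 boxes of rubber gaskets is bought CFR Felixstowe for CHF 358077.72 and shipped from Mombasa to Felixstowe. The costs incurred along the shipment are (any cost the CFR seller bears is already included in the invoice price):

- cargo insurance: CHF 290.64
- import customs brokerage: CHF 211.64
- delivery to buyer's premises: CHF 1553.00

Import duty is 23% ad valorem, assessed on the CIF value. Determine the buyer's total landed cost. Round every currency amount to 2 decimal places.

Total landed cost: CHF 442557.72

CFR: the seller pays costs through ocean freight to the destination port, but not insurance.
CIF value = CFR price + insurance = 358077.72 + 290.64 = 358368.36
Import duty = 358368.36 × 23% = 82424.72
Buyer bears: insurance 290.64 + brokerage 211.64 + delivery 1553.00 + duty 82424.72 = 84480.00
Landed cost = invoice 358077.72 + 84480.00 = 442557.72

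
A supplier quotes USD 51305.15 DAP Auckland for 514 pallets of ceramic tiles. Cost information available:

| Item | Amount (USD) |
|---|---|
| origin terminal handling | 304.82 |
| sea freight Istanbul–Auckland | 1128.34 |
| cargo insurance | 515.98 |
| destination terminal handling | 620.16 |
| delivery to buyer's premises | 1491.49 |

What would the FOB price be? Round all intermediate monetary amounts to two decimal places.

FOB price: USD 47549.18

Not relevant to the conversion: origin terminal — on the seller under both DAP and FOB; already in the DAP price and stays in the FOB price.
From DAP to FOB, the seller no longer bears: freight, insurance, destination terminal, delivery.
FOB price = 51305.15 − 1128.34 − 515.98 − 620.16 − 1491.49 = 47549.18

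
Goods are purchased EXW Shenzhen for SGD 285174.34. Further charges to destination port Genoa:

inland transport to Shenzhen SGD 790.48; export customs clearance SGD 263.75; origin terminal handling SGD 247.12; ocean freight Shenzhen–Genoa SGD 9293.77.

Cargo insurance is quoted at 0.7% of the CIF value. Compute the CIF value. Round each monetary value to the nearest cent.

Let C be the CIF value. C = EXW price + pre-shipment costs + freight + 0.7% × C
C − 0.7% × C = 285174.34 + 790.48 + 263.75 + 247.12 + 9293.77
0.993 × C = 295769.46
C = 295769.46 / 0.993 = 297854.44
Insurance premium = 0.7% × 297854.44 = 2084.98

CIF value: SGD 297854.44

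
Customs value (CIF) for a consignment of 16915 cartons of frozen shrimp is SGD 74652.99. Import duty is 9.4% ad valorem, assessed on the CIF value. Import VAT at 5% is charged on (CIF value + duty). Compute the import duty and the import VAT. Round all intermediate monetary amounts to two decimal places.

Import duty = 74652.99 × 9.4% = 7017.38
VAT base = CIF + duty = 74652.99 + 7017.38 = 81670.37
Import VAT = 81670.37 × 5% = 4083.52

Import duty: SGD 7017.38; import VAT: SGD 4083.52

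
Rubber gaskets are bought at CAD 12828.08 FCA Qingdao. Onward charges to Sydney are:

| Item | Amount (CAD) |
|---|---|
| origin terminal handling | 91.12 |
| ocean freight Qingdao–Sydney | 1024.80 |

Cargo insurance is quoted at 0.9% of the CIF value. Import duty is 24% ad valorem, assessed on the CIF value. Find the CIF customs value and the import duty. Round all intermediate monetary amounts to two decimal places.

CIF value: CAD 14070.64; import duty: CAD 3376.95

Let C be the CIF value. C = FCA price + pre-shipment costs + freight + 0.9% × C
C − 0.9% × C = 12828.08 + 91.12 + 1024.80
0.991 × C = 13944.00
C = 13944.00 / 0.991 = 14070.64
Insurance premium = 0.9% × 14070.64 = 126.64
Import duty = 14070.64 × 24% = 3376.95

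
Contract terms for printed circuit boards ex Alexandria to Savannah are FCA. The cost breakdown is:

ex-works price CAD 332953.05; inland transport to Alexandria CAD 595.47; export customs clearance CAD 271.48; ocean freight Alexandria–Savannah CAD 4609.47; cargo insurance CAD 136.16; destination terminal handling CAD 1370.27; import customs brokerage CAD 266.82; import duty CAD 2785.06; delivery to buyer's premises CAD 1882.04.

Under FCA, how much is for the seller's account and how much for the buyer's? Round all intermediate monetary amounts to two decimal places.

Seller: CAD 333820.00; buyer: CAD 11049.82

FCA: the seller delivers export-cleared goods to the carrier; the buyer bears costs from that point.
Seller's account: goods 332953.05 + inland to port 595.47 + export clearance 271.48 = 333820.00
Buyer's account: freight 4609.47 + insurance 136.16 + destination terminal 1370.27 + brokerage 266.82 + duty 2785.06 + delivery 1882.04 = 11049.82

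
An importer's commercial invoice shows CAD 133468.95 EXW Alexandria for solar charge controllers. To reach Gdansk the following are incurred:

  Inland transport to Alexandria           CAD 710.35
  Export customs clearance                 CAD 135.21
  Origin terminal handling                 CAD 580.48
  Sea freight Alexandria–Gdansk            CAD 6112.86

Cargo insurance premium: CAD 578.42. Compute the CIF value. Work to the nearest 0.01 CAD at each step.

CIF value: CAD 141586.27

CIF = EXW price + pre-shipment costs + freight + insurance
CIF = 133468.95 + 710.35 + 135.21 + 580.48 + 6112.86 + 578.42 = 141586.27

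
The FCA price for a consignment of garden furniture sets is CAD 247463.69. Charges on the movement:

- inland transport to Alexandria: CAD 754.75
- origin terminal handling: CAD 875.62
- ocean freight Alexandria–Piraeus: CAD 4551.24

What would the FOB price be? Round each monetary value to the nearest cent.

Not relevant to the conversion: inland to port — on the seller under both FCA and FOB; already in the FCA price and stays in the FOB price. freight — on the buyer under both terms; not part of either seller's price.
From FCA to FOB, the seller additionally bears: origin terminal.
FOB price = 247463.69 + 875.62 = 248339.31

FOB price: CAD 248339.31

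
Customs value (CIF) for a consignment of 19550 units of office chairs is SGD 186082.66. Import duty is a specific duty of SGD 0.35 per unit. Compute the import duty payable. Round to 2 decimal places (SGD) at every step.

Import duty: SGD 6842.50

Import duty = 19550 × 0.35 = 6842.50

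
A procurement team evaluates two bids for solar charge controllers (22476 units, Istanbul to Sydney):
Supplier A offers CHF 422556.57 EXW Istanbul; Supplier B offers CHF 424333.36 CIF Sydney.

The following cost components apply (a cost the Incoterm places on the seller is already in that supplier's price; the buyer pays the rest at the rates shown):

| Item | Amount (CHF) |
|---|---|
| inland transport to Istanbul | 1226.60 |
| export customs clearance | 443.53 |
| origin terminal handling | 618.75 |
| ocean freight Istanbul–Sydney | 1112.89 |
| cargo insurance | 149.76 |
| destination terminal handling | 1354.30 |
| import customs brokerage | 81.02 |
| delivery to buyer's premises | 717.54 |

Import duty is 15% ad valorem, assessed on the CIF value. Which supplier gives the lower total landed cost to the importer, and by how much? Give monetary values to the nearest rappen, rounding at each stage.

Supplier A (EXW):
CIF value = EXW price + inland to port + export clearance + origin terminal + freight + insurance = 422556.57 + 1226.60 + 443.53 + 618.75 + 1112.89 + 149.76 = 426108.10
Import duty = 426108.10 × 15% = 63916.22
Buyer bears (A): 1226.60 + 443.53 + 618.75 + 1112.89 + 149.76 + 1354.30 + 81.02 + 717.54 = 5704.39
Landed cost (A) = invoice 422556.57 + 5704.39 + duty 63916.22 = 492177.18
Supplier B (CIF):
The CIF price already equals the CIF value: 424333.36
Import duty = 424333.36 × 15% = 63650.00
Buyer bears (B): 1354.30 + 81.02 + 717.54 = 2152.86
Landed cost (B) = invoice 424333.36 + 2152.86 + duty 63650.00 = 490136.22
Difference = |492177.18 − 490136.22| = 2040.96

Supplier B is cheaper by CHF 2040.96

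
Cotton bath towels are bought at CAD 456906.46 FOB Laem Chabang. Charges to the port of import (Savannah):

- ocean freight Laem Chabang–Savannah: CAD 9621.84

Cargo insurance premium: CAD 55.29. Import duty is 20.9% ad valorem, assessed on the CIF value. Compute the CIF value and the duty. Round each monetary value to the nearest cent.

CIF = FOB price + freight + insurance
CIF = 456906.46 + 9621.84 + 55.29 = 466583.59
Import duty = 466583.59 × 20.9% = 97515.97

CIF value: CAD 466583.59; import duty: CAD 97515.97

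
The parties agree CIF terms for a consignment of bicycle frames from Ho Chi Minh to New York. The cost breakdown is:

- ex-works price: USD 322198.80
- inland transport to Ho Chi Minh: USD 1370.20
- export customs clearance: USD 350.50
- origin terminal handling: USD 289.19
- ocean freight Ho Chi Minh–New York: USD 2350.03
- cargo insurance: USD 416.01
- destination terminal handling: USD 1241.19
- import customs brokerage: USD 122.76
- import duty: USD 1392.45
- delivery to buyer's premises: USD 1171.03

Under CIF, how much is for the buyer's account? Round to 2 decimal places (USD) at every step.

CIF: the seller pays costs through ocean freight and marine insurance to the destination port.
Seller's account: goods 322198.80 + inland to port 1370.20 + export clearance 350.50 + origin terminal 289.19 + freight 2350.03 + insurance 416.01 = 326974.73
Buyer's account: destination terminal 1241.19 + brokerage 122.76 + duty 1392.45 + delivery 1171.03 = 3927.43

Buyer's account: USD 3927.43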